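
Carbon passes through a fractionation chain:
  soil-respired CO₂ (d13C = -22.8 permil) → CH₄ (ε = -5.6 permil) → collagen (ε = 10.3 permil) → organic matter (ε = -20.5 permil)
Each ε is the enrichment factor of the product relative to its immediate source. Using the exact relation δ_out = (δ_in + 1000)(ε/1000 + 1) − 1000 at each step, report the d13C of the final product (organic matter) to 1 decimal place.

-38.4 permil

step 1: δ = (-22.80 + 1000)·(-5.6/1000 + 1) − 1000 = -28.27 permil
step 2: δ = (-28.27 + 1000)·(10.3/1000 + 1) − 1000 = -18.26 permil
step 3: δ = (-18.26 + 1000)·(-20.5/1000 + 1) − 1000 = -38.39 permil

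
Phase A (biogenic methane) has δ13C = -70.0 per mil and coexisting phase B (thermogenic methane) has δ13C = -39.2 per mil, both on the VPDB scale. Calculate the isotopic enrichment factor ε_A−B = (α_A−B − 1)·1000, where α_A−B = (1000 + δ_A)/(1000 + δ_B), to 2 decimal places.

α_A−B = (1000 + -70.0) / (1000 + -39.2) = 930.0 / 960.8 = 0.967943
ε_A−B = (0.967943 − 1) × 1000 = -32.057 per mil
(The approximation ε ≈ δ_A − δ_B would give -30.8 per mil.)

-32.06 per mil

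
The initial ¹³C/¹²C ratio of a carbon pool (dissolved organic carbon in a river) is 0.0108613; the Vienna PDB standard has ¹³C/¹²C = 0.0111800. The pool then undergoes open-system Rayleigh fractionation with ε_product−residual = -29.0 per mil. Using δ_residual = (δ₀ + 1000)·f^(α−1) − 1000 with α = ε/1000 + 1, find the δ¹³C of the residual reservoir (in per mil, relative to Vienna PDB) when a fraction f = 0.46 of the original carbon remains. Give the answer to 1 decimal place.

-6.4 per mil

δ₀ = (0.0108613/0.0111800 − 1)×1000 = (0.971494 − 1)×1000 = -28.506 per mil
α − 1 = ε/1000 = -0.0290
f^(α−1) = 0.46^(-0.0290) = 1.022775
δ_res = (-28.506 + 1000) × 1.022775 − 1000 = 993.619 − 1000 = -6.38 per mil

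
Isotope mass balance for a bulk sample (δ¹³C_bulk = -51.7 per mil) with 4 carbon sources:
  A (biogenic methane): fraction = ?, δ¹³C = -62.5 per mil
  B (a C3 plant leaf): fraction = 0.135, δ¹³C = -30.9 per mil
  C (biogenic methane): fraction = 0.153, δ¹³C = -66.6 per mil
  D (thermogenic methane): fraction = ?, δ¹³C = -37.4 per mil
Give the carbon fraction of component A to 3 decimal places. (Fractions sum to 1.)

Let f_A and f_D be the unknown fractions; fractions sum to 1 so f_A + f_D = 0.712.
Mass balance: Σ fᵢ·δᵢ = δ_bulk ⇒ f_A·(-62.5) + f_D·(-37.4) = -51.7 − (-14.361) = -37.339
Substitute f_D = 0.712 − f_A:
f_A·(-62.5 − -37.4) = -37.339 − 0.712×(-37.4) = -10.710
f_A = -10.710 / -25.1 = 0.4267

0.427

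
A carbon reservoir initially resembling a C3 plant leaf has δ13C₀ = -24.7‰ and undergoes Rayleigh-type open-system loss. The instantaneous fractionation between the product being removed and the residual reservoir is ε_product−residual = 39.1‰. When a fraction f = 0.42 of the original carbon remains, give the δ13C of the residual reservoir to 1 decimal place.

Rayleigh residual: δ_res = (δ₀ + 1000)·f^(α−1) − 1000
α = ε/1000 + 1 = 1.03910, so α − 1 = 0.03910
f^(α−1) = 0.42^(0.03910) = 0.966650
δ_res = (-24.7 + 1000) × 0.966650 − 1000 = 942.773 − 1000 = -57.23‰

-57.2‰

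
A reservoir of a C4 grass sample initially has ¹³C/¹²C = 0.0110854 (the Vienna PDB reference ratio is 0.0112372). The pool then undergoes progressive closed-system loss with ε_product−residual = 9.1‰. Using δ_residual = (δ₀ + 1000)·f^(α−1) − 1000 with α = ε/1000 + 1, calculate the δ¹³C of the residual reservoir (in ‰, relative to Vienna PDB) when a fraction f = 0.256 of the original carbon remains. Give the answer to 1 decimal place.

-25.7‰

δ₀ = (0.0110854/0.0112372 − 1)×1000 = (0.986491 − 1)×1000 = -13.509‰
α − 1 = ε/1000 = 0.0091
f^(α−1) = 0.256^(0.0091) = 0.987677
δ_res = (-13.509 + 1000) × 0.987677 − 1000 = 974.335 − 1000 = -25.67‰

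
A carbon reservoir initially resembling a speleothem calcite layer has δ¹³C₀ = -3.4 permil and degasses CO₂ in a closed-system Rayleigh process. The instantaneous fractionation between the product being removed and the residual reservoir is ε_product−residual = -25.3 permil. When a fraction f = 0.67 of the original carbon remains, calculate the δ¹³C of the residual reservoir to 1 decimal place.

Rayleigh residual: δ_res = (δ₀ + 1000)·f^(α−1) − 1000
α = ε/1000 + 1 = 0.97470, so α − 1 = -0.02530
f^(α−1) = 0.67^(-0.02530) = 1.010184
δ_res = (-3.4 + 1000) × 1.010184 − 1000 = 1006.749 − 1000 = 6.75 permil

6.7 permil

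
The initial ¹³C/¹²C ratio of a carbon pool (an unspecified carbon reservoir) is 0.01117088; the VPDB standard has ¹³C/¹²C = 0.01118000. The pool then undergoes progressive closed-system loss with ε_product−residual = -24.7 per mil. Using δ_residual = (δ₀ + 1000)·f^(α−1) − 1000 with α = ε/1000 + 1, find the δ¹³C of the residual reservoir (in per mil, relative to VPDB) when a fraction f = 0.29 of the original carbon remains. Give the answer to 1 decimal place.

δ₀ = (0.01117088/0.01118000 − 1)×1000 = (0.999184 − 1)×1000 = -0.816 per mil
α − 1 = ε/1000 = -0.0247
f^(α−1) = 0.29^(-0.0247) = 1.031048
δ_res = (-0.816 + 1000) × 1.031048 − 1000 = 1030.207 − 1000 = 30.21 per mil

30.2 per mil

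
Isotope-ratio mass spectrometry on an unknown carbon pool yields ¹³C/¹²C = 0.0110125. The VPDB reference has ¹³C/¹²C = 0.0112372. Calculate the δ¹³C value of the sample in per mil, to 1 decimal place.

δ¹³C = (R_sample / R_standard − 1) × 1000
R_sample / R_standard = 0.0110125 / 0.0112372 = 0.980004
δ¹³C = (0.980004 − 1) × 1000 = -20.00 per mil

-20.0 per mil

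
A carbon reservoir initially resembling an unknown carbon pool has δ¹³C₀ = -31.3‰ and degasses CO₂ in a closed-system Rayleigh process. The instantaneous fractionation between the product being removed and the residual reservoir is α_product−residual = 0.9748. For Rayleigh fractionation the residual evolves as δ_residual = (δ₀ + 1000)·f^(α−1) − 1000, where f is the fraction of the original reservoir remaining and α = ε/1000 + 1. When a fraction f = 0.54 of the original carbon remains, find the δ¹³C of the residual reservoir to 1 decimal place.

-16.1‰

Rayleigh residual: δ_res = (δ₀ + 1000)·f^(α−1) − 1000
α − 1 = -0.02520
f^(α−1) = 0.54^(-0.02520) = 1.015649
δ_res = (-31.3 + 1000) × 1.015649 − 1000 = 983.859 − 1000 = -16.14‰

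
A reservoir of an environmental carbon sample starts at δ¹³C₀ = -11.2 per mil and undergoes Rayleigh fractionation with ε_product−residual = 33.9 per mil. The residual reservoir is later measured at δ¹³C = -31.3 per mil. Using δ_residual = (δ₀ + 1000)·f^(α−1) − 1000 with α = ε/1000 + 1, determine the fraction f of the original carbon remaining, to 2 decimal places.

0.55

α − 1 = ε/1000 = 0.0339
(δ_res + 1000)/(δ₀ + 1000) = (-31.3 + 1000)/(-11.2 + 1000) = 968.7/988.8 = 0.979672
f = 0.979672^(1/0.0339) = exp(ln(0.979672)/0.0339) = exp(-0.02054/0.0339)
f = exp(-0.6058) = 0.5456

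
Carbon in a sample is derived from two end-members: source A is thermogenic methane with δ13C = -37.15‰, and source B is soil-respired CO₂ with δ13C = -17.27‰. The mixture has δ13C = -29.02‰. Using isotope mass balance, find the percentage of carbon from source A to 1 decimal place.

δ_mix = f_A·δ_A + (1 − f_A)·δ_B  ⇒  f_A = (δ_mix − δ_B)/(δ_A − δ_B)
f_A = (-29.02 − (-17.27)) / (-37.15 − (-17.27))
f_A = -11.75 / -19.88 = 0.5910

59.1%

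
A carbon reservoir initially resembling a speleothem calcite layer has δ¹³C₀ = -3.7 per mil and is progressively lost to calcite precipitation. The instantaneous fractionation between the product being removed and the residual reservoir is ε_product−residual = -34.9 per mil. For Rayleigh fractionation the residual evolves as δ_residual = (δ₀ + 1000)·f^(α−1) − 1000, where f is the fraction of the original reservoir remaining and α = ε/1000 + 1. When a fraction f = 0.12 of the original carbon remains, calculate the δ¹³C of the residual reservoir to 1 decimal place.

72.8 per mil

Rayleigh residual: δ_res = (δ₀ + 1000)·f^(α−1) − 1000
α = ε/1000 + 1 = 0.96510, so α − 1 = -0.03490
f^(α−1) = 0.12^(-0.03490) = 1.076804
δ_res = (-3.7 + 1000) × 1.076804 − 1000 = 1072.820 − 1000 = 72.82 per mil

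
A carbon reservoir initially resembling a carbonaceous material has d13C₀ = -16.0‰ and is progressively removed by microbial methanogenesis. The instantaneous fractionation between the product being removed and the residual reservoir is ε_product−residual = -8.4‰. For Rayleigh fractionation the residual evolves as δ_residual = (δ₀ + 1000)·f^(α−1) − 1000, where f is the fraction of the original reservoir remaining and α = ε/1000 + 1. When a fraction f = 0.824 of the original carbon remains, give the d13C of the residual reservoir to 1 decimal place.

Rayleigh residual: δ_res = (δ₀ + 1000)·f^(α−1) − 1000
α = ε/1000 + 1 = 0.99160, so α − 1 = -0.00840
f^(α−1) = 0.824^(-0.00840) = 1.001627
δ_res = (-16.0 + 1000) × 1.001627 − 1000 = 985.601 − 1000 = -14.40‰

-14.4‰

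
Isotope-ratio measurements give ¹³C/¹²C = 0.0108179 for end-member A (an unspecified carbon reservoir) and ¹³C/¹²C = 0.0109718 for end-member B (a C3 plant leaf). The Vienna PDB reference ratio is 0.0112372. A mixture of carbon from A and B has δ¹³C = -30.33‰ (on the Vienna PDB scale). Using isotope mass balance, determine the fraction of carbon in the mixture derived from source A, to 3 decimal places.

δ_A = (0.0108179/0.0112372 − 1)×1000 = (0.962686 − 1)×1000 = -37.314‰
δ_B = (0.0109718/0.0112372 − 1)×1000 = (0.976382 − 1)×1000 = -23.618‰
f_A = (δ_mix − δ_B)/(δ_A − δ_B) = (-30.33 − (-23.618))/(-37.314 − (-23.618))
f_A = -6.712 / -13.696 = 0.4901

0.490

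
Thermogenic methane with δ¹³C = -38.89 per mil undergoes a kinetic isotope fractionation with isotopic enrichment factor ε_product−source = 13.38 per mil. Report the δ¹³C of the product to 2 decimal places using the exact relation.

Exactly, δ_product = (δ_source + 1000)·(ε/1000 + 1) − 1000.
δ_product = (-38.89 + 1000) × (13.38/1000 + 1) − 1000
δ_product = -26.030 per mil

-26.03 per mil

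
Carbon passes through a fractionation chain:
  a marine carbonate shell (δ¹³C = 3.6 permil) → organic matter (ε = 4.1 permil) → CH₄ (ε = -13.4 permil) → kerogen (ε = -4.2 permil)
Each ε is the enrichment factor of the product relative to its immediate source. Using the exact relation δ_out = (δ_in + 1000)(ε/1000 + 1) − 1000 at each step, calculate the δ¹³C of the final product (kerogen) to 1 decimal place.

step 1: δ = (3.60 + 1000)·(4.1/1000 + 1) − 1000 = 7.71 permil
step 2: δ = (7.71 + 1000)·(-13.4/1000 + 1) − 1000 = -5.79 permil
step 3: δ = (-5.79 + 1000)·(-4.2/1000 + 1) − 1000 = -9.96 permil

-10.0 permil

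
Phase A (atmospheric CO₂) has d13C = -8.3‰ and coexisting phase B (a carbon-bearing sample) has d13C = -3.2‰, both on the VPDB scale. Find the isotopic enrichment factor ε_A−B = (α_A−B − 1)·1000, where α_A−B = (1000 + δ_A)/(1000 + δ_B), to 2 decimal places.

-5.12‰

α_A−B = (1000 + -8.3) / (1000 + -3.2) = 991.7 / 996.8 = 0.994884
ε_A−B = (0.994884 − 1) × 1000 = -5.116‰
(The approximation ε ≈ δ_A − δ_B would give -5.1‰.)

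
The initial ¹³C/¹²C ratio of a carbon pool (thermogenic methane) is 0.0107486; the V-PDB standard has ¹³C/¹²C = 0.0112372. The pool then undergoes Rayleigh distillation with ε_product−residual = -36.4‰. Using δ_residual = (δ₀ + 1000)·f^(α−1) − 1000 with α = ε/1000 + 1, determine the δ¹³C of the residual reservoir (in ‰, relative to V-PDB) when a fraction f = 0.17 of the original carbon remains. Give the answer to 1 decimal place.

δ₀ = (0.0107486/0.0112372 − 1)×1000 = (0.956519 − 1)×1000 = -43.481‰
α − 1 = ε/1000 = -0.0364
f^(α−1) = 0.17^(-0.0364) = 1.066625
δ_res = (-43.481 + 1000) × 1.066625 − 1000 = 1020.247 − 1000 = 20.25‰

20.2‰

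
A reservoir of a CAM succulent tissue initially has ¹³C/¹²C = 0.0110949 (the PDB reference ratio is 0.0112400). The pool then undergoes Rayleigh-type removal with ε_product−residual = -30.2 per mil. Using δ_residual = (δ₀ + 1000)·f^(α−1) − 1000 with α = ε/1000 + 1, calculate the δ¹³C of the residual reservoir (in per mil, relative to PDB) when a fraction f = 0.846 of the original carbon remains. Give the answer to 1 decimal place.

-7.9 per mil

δ₀ = (0.0110949/0.0112400 − 1)×1000 = (0.987091 − 1)×1000 = -12.909 per mil
α − 1 = ε/1000 = -0.0302
f^(α−1) = 0.846^(-0.0302) = 1.005063
δ_res = (-12.909 + 1000) × 1.005063 − 1000 = 992.089 − 1000 = -7.91 per mil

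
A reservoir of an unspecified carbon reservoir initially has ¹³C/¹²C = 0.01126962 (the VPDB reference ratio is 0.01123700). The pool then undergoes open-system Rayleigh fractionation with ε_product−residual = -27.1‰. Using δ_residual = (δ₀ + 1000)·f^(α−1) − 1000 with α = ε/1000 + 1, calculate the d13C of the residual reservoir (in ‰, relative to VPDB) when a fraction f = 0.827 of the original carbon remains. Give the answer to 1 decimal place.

8.1‰

δ₀ = (0.01126962/0.01123700 − 1)×1000 = (1.002903 − 1)×1000 = 2.903‰
α − 1 = ε/1000 = -0.0271
f^(α−1) = 0.827^(-0.0271) = 1.005161
δ_res = (2.903 + 1000) × 1.005161 − 1000 = 1008.079 − 1000 = 8.08‰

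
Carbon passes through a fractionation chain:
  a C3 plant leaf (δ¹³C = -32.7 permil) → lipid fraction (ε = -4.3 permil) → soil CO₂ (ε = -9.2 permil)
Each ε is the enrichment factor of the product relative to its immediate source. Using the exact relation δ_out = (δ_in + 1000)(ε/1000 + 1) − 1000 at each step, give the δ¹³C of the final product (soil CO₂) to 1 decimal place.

-45.7 permil

step 1: δ = (-32.70 + 1000)·(-4.3/1000 + 1) − 1000 = -36.86 permil
step 2: δ = (-36.86 + 1000)·(-9.2/1000 + 1) − 1000 = -45.72 permil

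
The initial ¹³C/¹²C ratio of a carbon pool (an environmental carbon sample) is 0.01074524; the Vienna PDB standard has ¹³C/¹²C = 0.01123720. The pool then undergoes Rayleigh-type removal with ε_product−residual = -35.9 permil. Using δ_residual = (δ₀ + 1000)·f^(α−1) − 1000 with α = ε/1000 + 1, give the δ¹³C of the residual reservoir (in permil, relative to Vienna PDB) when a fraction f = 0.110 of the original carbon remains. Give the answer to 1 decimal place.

δ₀ = (0.01074524/0.01123720 − 1)×1000 = (0.956220 − 1)×1000 = -43.780 permil
α − 1 = ε/1000 = -0.0359
f^(α−1) = 0.110^(-0.0359) = 1.082465
δ_res = (-43.780 + 1000) × 1.082465 − 1000 = 1035.075 − 1000 = 35.08 permil

35.1 permil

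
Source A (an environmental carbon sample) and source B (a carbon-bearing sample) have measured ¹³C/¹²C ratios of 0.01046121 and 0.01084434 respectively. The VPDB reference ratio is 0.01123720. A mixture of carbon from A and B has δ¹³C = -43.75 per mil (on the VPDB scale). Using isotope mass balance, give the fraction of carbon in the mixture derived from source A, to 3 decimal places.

δ_A = (0.01046121/0.01123720 − 1)×1000 = (0.930945 − 1)×1000 = -69.055 per mil
δ_B = (0.01084434/0.01123720 − 1)×1000 = (0.965039 − 1)×1000 = -34.961 per mil
f_A = (δ_mix − δ_B)/(δ_A − δ_B) = (-43.75 − (-34.961))/(-69.055 − (-34.961))
f_A = -8.789 / -34.095 = 0.2578

0.258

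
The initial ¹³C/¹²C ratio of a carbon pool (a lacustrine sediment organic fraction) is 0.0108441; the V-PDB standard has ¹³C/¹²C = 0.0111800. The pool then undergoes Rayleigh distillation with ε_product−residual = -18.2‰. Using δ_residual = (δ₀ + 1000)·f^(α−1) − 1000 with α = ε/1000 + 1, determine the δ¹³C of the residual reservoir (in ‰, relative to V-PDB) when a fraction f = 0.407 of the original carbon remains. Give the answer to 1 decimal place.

δ₀ = (0.0108441/0.0111800 − 1)×1000 = (0.969955 − 1)×1000 = -30.045‰
α − 1 = ε/1000 = -0.0182
f^(α−1) = 0.407^(-0.0182) = 1.016495
δ_res = (-30.045 + 1000) × 1.016495 − 1000 = 985.955 − 1000 = -14.05‰

-14.0‰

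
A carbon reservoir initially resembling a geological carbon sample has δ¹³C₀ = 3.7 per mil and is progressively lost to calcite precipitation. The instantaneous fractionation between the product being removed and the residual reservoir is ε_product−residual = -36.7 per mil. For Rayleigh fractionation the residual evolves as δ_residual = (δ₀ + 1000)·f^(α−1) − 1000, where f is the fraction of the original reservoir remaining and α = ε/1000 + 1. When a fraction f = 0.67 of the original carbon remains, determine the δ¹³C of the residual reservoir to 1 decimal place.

Rayleigh residual: δ_res = (δ₀ + 1000)·f^(α−1) − 1000
α = ε/1000 + 1 = 0.96330, so α − 1 = -0.03670
f^(α−1) = 0.67^(-0.03670) = 1.014806
δ_res = (3.7 + 1000) × 1.014806 − 1000 = 1018.561 − 1000 = 18.56 per mil

18.6 per mil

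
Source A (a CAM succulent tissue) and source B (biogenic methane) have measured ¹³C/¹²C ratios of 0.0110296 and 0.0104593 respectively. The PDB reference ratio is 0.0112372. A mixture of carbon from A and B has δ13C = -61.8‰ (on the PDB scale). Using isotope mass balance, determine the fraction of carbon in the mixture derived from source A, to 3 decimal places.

δ_A = (0.0110296/0.0112372 − 1)×1000 = (0.981526 − 1)×1000 = -18.474‰
δ_B = (0.0104593/0.0112372 − 1)×1000 = (0.930775 − 1)×1000 = -69.225‰
f_A = (δ_mix − δ_B)/(δ_A − δ_B) = (-61.8 − (-69.225))/(-18.474 − (-69.225))
f_A = 7.425 / 50.751 = 0.1463

0.146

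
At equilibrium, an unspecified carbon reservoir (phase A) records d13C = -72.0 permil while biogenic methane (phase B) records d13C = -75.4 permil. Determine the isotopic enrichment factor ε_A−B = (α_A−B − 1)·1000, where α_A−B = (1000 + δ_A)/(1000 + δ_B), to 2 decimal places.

α_A−B = (1000 + -72.0) / (1000 + -75.4) = 928.0 / 924.6 = 1.003677
ε_A−B = (1.003677 − 1) × 1000 = 3.677 permil
(The approximation ε ≈ δ_A − δ_B would give 3.4 permil.)

3.68 permil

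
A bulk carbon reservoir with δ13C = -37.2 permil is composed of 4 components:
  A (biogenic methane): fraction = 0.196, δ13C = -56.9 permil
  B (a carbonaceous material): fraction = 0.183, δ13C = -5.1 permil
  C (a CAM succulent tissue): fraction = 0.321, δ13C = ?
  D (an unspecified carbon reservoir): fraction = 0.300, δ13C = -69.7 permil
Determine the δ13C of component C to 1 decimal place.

Isotope mass balance: δ_bulk = Σ fᵢ·δᵢ.
-37.2 = 0.196×(-56.9) + 0.183×(-5.1) + 0.321×δ_C + 0.300×(-69.7)
0.321·δ_C = -37.2 − (-32.996) = -4.204
δ_C = -4.204 / 0.321 = -13.10 permil

-13.1 permil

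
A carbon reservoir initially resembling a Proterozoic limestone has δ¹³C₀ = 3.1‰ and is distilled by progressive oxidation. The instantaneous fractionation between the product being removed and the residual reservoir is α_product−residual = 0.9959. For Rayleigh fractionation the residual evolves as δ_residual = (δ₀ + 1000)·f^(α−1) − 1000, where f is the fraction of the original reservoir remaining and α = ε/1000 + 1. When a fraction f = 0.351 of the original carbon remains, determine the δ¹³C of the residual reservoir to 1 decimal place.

Rayleigh residual: δ_res = (δ₀ + 1000)·f^(α−1) − 1000
α − 1 = -0.00410
f^(α−1) = 0.351^(-0.00410) = 1.004302
δ_res = (3.1 + 1000) × 1.004302 − 1000 = 1007.415 − 1000 = 7.42‰

7.4‰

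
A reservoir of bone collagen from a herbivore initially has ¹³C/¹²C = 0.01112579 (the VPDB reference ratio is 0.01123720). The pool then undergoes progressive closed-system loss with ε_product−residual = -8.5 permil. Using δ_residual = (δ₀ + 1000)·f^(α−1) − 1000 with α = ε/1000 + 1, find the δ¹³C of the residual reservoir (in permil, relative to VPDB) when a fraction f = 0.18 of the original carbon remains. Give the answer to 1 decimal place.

4.6 permil

δ₀ = (0.01112579/0.01123720 − 1)×1000 = (0.990086 − 1)×1000 = -9.914 permil
α − 1 = ε/1000 = -0.0085
f^(α−1) = 0.18^(-0.0085) = 1.014683
δ_res = (-9.914 + 1000) × 1.014683 − 1000 = 1004.623 − 1000 = 4.62 permil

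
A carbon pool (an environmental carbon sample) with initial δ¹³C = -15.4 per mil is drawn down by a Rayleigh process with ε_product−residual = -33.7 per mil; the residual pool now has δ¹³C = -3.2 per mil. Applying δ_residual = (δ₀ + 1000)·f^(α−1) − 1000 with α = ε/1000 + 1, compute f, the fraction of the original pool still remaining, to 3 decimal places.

0.694

α − 1 = ε/1000 = -0.0337
(δ_res + 1000)/(δ₀ + 1000) = (-3.2 + 1000)/(-15.4 + 1000) = 996.8/984.6 = 1.012391
f = 1.012391^(1/-0.0337) = exp(ln(1.012391)/-0.0337) = exp(0.01231/-0.0337)
f = exp(-0.3654) = 0.6939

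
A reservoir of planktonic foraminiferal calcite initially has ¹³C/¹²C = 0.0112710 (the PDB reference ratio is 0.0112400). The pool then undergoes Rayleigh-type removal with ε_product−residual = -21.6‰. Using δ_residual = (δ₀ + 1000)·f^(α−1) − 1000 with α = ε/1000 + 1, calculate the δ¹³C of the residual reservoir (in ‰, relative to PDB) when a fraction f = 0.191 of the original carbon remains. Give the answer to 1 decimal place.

δ₀ = (0.0112710/0.0112400 − 1)×1000 = (1.002758 − 1)×1000 = 2.758‰
α − 1 = ε/1000 = -0.0216
f^(α−1) = 0.191^(-0.0216) = 1.036405
δ_res = (2.758 + 1000) × 1.036405 − 1000 = 1039.264 − 1000 = 39.26‰

39.3‰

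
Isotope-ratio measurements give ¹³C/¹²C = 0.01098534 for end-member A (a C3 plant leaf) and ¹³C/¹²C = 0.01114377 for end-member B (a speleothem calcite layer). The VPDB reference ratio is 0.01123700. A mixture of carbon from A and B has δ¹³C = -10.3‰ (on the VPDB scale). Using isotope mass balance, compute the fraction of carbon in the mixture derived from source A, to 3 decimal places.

δ_A = (0.01098534/0.01123700 − 1)×1000 = (0.977604 − 1)×1000 = -22.396‰
δ_B = (0.01114377/0.01123700 − 1)×1000 = (0.991703 − 1)×1000 = -8.297‰
f_A = (δ_mix − δ_B)/(δ_A − δ_B) = (-10.3 − (-8.297))/(-22.396 − (-8.297))
f_A = -2.003 / -14.099 = 0.1421

0.142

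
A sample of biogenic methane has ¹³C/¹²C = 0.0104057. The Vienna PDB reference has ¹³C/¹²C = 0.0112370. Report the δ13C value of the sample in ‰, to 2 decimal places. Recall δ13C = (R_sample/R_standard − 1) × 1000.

δ13C = (R_sample / R_standard − 1) × 1000
R_sample / R_standard = 0.0104057 / 0.0112370 = 0.926021
δ13C = (0.926021 − 1) × 1000 = -73.979‰

-73.98‰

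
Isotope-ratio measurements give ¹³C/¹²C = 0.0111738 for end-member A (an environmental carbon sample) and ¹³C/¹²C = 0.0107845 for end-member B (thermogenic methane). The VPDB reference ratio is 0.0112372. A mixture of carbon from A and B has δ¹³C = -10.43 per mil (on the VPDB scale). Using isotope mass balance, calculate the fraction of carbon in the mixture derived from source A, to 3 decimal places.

0.862

δ_A = (0.0111738/0.0112372 − 1)×1000 = (0.994358 − 1)×1000 = -5.642 per mil
δ_B = (0.0107845/0.0112372 − 1)×1000 = (0.959714 − 1)×1000 = -40.286 per mil
f_A = (δ_mix − δ_B)/(δ_A − δ_B) = (-10.43 − (-40.286))/(-5.642 − (-40.286))
f_A = 29.856 / 34.644 = 0.8618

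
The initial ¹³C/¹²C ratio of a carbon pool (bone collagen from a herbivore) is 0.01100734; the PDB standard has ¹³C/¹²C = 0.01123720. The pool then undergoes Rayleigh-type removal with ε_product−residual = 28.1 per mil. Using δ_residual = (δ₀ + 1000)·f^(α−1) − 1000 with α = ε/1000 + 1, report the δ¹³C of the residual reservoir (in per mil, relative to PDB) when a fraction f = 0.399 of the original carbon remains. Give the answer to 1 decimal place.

-45.4 per mil

δ₀ = (0.01100734/0.01123720 − 1)×1000 = (0.979545 − 1)×1000 = -20.455 per mil
α − 1 = ε/1000 = 0.0281
f^(α−1) = 0.399^(0.0281) = 0.974512
δ_res = (-20.455 + 1000) × 0.974512 − 1000 = 954.578 − 1000 = -45.42 per mil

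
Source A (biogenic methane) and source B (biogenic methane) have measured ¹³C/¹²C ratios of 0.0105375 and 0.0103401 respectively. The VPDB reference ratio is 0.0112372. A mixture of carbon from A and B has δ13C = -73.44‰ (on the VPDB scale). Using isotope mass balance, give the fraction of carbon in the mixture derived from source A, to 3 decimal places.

δ_A = (0.0105375/0.0112372 − 1)×1000 = (0.937734 − 1)×1000 = -62.266‰
δ_B = (0.0103401/0.0112372 − 1)×1000 = (0.920167 − 1)×1000 = -79.833‰
f_A = (δ_mix − δ_B)/(δ_A − δ_B) = (-73.44 − (-79.833))/(-62.266 − (-79.833))
f_A = 6.393 / 17.567 = 0.3639

0.364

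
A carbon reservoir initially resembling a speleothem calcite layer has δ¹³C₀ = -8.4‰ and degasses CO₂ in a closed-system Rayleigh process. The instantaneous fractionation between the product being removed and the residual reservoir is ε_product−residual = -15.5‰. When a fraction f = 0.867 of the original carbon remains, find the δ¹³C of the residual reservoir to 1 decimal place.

-6.2‰

Rayleigh residual: δ_res = (δ₀ + 1000)·f^(α−1) − 1000
α = ε/1000 + 1 = 0.98450, so α − 1 = -0.01550
f^(α−1) = 0.867^(-0.01550) = 1.002215
δ_res = (-8.4 + 1000) × 1.002215 − 1000 = 993.796 − 1000 = -6.20‰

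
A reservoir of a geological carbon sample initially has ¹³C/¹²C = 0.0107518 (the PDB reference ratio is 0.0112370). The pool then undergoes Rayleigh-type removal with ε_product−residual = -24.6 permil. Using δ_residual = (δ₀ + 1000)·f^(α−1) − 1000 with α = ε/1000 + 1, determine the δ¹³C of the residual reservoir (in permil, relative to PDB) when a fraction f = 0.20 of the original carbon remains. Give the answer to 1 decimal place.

-4.5 permil

δ₀ = (0.0107518/0.0112370 − 1)×1000 = (0.956821 − 1)×1000 = -43.179 permil
α − 1 = ε/1000 = -0.0246
f^(α−1) = 0.20^(-0.0246) = 1.040386
δ_res = (-43.179 + 1000) × 1.040386 − 1000 = 995.464 − 1000 = -4.54 permil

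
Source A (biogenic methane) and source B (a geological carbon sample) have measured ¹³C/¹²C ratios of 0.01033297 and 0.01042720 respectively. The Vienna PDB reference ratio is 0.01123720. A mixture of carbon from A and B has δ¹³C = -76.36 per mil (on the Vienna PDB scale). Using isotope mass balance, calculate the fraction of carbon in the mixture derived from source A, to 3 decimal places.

0.510

δ_A = (0.01033297/0.01123720 − 1)×1000 = (0.919532 − 1)×1000 = -80.468 per mil
δ_B = (0.01042720/0.01123720 − 1)×1000 = (0.927918 − 1)×1000 = -72.082 per mil
f_A = (δ_mix − δ_B)/(δ_A − δ_B) = (-76.36 − (-72.082))/(-80.468 − (-72.082))
f_A = -4.278 / -8.386 = 0.5102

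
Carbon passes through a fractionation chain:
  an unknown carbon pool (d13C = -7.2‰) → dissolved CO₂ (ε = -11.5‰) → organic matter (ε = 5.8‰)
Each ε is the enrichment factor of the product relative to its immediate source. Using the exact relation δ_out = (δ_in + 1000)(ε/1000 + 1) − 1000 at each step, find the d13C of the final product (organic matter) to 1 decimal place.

step 1: δ = (-7.20 + 1000)·(-11.5/1000 + 1) − 1000 = -18.62‰
step 2: δ = (-18.62 + 1000)·(5.8/1000 + 1) − 1000 = -12.93‰

-12.9‰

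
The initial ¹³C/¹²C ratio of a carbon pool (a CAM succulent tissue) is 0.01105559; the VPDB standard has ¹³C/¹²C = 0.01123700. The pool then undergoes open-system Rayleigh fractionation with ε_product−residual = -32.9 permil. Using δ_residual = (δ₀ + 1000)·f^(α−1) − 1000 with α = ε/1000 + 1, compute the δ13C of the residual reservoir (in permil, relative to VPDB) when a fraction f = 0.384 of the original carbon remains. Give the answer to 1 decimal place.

15.3 permil

δ₀ = (0.01105559/0.01123700 − 1)×1000 = (0.983856 − 1)×1000 = -16.144 permil
α − 1 = ε/1000 = -0.0329
f^(α−1) = 0.384^(-0.0329) = 1.031990
δ_res = (-16.144 + 1000) × 1.031990 − 1000 = 1015.330 − 1000 = 15.33 permil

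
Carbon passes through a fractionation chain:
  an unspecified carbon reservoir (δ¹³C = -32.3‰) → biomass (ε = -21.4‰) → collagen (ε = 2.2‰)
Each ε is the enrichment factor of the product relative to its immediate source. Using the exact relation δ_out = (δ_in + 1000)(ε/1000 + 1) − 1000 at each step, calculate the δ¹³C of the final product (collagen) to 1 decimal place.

step 1: δ = (-32.30 + 1000)·(-21.4/1000 + 1) − 1000 = -53.01‰
step 2: δ = (-53.01 + 1000)·(2.2/1000 + 1) − 1000 = -50.93‰

-50.9‰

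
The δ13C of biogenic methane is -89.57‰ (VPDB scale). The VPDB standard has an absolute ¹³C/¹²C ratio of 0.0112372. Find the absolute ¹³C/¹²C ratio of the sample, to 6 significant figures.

0.0102307

R_sample = R_standard × (δ13C/1000 + 1)
R_sample = 0.0112372 × (-89.57/1000 + 1) = 0.0112372 × 0.910430
R_sample = 0.0102307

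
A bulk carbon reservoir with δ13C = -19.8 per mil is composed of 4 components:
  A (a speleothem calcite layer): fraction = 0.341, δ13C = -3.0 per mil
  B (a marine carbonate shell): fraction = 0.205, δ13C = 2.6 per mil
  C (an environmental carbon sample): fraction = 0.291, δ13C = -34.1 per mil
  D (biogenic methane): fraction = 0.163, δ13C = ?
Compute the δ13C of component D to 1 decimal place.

Isotope mass balance: δ_bulk = Σ fᵢ·δᵢ.
-19.8 = 0.341×(-3.0) + 0.205×(2.6) + 0.291×(-34.1) + 0.163×δ_D
0.163·δ_D = -19.8 − (-10.413) = -9.387
δ_D = -9.387 / 0.163 = -57.59 per mil

-57.6 per mil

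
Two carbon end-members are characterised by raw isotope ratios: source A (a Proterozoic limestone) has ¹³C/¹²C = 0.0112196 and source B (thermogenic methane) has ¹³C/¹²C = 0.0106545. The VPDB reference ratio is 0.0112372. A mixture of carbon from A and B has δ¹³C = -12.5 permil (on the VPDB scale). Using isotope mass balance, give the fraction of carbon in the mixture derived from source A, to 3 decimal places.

0.783

δ_A = (0.0112196/0.0112372 − 1)×1000 = (0.998434 − 1)×1000 = -1.566 permil
δ_B = (0.0106545/0.0112372 − 1)×1000 = (0.948145 − 1)×1000 = -51.855 permil
f_A = (δ_mix − δ_B)/(δ_A − δ_B) = (-12.5 − (-51.855))/(-1.566 − (-51.855))
f_A = 39.355 / 50.288 = 0.7826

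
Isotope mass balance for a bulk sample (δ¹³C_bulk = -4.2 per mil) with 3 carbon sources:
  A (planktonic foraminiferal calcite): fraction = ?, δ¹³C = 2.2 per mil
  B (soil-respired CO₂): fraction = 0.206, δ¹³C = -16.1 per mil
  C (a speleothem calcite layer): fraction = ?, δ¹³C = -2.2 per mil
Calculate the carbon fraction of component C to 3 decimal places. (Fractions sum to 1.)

0.598

Let f_C and f_A be the unknown fractions; fractions sum to 1 so f_C + f_A = 0.794.
Mass balance: Σ fᵢ·δᵢ = δ_bulk ⇒ f_C·(-2.2) + f_A·(2.2) = -4.2 − (-3.317) = -0.883
Substitute f_A = 0.794 − f_C:
f_C·(-2.2 − 2.2) = -0.883 − 0.794×(2.2) = -2.630
f_C = -2.630 / -4.4 = 0.5978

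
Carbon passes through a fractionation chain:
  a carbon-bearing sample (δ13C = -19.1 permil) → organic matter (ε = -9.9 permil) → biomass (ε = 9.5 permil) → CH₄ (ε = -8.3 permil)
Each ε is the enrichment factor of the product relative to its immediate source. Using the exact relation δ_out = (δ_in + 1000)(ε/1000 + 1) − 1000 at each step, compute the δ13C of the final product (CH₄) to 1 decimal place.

-27.7 permil

step 1: δ = (-19.10 + 1000)·(-9.9/1000 + 1) − 1000 = -28.81 permil
step 2: δ = (-28.81 + 1000)·(9.5/1000 + 1) − 1000 = -19.58 permil
step 3: δ = (-19.58 + 1000)·(-8.3/1000 + 1) − 1000 = -27.72 permil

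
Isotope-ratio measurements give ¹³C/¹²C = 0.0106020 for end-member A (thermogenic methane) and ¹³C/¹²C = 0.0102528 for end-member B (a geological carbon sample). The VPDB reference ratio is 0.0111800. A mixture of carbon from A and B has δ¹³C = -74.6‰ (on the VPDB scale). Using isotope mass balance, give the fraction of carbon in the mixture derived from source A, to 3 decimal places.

0.267

δ_A = (0.0106020/0.0111800 − 1)×1000 = (0.948301 − 1)×1000 = -51.699‰
δ_B = (0.0102528/0.0111800 − 1)×1000 = (0.917066 − 1)×1000 = -82.934‰
f_A = (δ_mix − δ_B)/(δ_A − δ_B) = (-74.6 − (-82.934))/(-51.699 − (-82.934))
f_A = 8.334 / 31.234 = 0.2668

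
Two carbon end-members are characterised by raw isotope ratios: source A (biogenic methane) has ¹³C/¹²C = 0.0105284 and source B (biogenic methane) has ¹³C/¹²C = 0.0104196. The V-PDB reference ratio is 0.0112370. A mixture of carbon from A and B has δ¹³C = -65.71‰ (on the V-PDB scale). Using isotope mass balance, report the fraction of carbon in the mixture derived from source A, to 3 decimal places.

0.726

δ_A = (0.0105284/0.0112370 − 1)×1000 = (0.936940 − 1)×1000 = -63.060‰
δ_B = (0.0104196/0.0112370 − 1)×1000 = (0.927258 − 1)×1000 = -72.742‰
f_A = (δ_mix − δ_B)/(δ_A − δ_B) = (-65.71 − (-72.742))/(-63.060 − (-72.742))
f_A = 7.032 / 9.682 = 0.7263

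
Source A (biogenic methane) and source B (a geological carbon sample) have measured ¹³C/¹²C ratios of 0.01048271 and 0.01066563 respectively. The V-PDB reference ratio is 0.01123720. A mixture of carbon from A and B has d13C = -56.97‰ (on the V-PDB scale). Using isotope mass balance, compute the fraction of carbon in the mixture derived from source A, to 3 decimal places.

0.375

δ_A = (0.01048271/0.01123720 − 1)×1000 = (0.932858 − 1)×1000 = -67.142‰
δ_B = (0.01066563/0.01123720 − 1)×1000 = (0.949136 − 1)×1000 = -50.864‰
f_A = (δ_mix − δ_B)/(δ_A − δ_B) = (-56.97 − (-50.864))/(-67.142 − (-50.864))
f_A = -6.106 / -16.278 = 0.3751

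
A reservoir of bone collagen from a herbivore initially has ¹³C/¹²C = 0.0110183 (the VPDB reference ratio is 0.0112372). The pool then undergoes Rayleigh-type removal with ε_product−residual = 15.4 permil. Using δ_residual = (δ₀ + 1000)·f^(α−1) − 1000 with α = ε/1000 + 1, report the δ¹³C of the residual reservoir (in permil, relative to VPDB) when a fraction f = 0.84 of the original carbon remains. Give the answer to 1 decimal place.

δ₀ = (0.0110183/0.0112372 − 1)×1000 = (0.980520 − 1)×1000 = -19.480 permil
α − 1 = ε/1000 = 0.0154
f^(α−1) = 0.84^(0.0154) = 0.997319
δ_res = (-19.480 + 1000) × 0.997319 − 1000 = 977.891 − 1000 = -22.11 permil

-22.1 permil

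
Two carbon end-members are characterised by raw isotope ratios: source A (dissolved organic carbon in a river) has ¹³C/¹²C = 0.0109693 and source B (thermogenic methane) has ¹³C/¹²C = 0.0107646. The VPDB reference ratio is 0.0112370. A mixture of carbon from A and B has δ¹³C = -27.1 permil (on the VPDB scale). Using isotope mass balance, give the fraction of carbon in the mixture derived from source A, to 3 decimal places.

0.820

δ_A = (0.0109693/0.0112370 − 1)×1000 = (0.976177 − 1)×1000 = -23.823 permil
δ_B = (0.0107646/0.0112370 − 1)×1000 = (0.957960 − 1)×1000 = -42.040 permil
f_A = (δ_mix − δ_B)/(δ_A − δ_B) = (-27.1 − (-42.040))/(-23.823 − (-42.040))
f_A = 14.940 / 18.217 = 0.8201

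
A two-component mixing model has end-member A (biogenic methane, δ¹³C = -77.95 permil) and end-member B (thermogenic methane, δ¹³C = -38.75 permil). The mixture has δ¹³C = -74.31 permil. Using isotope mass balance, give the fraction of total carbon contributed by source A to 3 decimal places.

0.907

δ_mix = f_A·δ_A + (1 − f_A)·δ_B  ⇒  f_A = (δ_mix − δ_B)/(δ_A − δ_B)
f_A = (-74.31 − (-38.75)) / (-77.95 − (-38.75))
f_A = -35.56 / -39.20 = 0.9071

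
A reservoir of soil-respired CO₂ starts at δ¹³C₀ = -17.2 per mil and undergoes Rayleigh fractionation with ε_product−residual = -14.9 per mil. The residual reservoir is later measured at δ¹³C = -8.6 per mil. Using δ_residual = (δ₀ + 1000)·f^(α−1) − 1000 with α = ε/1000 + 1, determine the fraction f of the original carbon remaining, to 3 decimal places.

0.557

α − 1 = ε/1000 = -0.0149
(δ_res + 1000)/(δ₀ + 1000) = (-8.6 + 1000)/(-17.2 + 1000) = 991.4/982.8 = 1.008751
f = 1.008751^(1/-0.0149) = exp(ln(1.008751)/-0.0149) = exp(0.00871/-0.0149)
f = exp(-0.5847) = 0.5573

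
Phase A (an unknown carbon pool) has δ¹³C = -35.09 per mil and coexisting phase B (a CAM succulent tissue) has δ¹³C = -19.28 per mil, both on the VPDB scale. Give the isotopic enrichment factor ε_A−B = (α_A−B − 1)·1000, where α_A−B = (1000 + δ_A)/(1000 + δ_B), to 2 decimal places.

-16.12 per mil

α_A−B = (1000 + -35.09) / (1000 + -19.28) = 964.91 / 980.72 = 0.983879
ε_A−B = (0.983879 − 1) × 1000 = -16.121 per mil
(The approximation ε ≈ δ_A − δ_B would give -15.81 per mil.)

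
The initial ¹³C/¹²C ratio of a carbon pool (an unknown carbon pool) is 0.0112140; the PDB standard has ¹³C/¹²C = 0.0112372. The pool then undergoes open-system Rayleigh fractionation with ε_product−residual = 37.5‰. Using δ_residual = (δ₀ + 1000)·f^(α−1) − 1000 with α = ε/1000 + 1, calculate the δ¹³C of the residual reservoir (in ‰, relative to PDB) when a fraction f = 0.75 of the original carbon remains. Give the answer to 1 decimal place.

δ₀ = (0.0112140/0.0112372 − 1)×1000 = (0.997935 − 1)×1000 = -2.065‰
α − 1 = ε/1000 = 0.0375
f^(α−1) = 0.75^(0.0375) = 0.989270
δ_res = (-2.065 + 1000) × 0.989270 − 1000 = 987.227 − 1000 = -12.77‰

-12.8‰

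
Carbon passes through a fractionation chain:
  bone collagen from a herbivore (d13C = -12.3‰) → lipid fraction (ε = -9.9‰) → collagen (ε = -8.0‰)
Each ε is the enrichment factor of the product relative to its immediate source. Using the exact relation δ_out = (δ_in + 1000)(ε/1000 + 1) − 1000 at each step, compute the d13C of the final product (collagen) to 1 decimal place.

step 1: δ = (-12.30 + 1000)·(-9.9/1000 + 1) − 1000 = -22.08‰
step 2: δ = (-22.08 + 1000)·(-8.0/1000 + 1) − 1000 = -29.90‰

-29.9‰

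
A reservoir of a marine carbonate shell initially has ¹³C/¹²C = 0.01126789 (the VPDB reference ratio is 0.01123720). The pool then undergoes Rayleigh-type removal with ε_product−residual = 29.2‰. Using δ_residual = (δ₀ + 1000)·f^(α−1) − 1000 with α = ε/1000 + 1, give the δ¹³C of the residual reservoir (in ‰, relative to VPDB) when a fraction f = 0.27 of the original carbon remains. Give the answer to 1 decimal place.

-34.9‰

δ₀ = (0.01126789/0.01123720 − 1)×1000 = (1.002731 − 1)×1000 = 2.731‰
α − 1 = ε/1000 = 0.0292
f^(α−1) = 0.27^(0.0292) = 0.962489
δ_res = (2.731 + 1000) × 0.962489 − 1000 = 965.118 − 1000 = -34.88‰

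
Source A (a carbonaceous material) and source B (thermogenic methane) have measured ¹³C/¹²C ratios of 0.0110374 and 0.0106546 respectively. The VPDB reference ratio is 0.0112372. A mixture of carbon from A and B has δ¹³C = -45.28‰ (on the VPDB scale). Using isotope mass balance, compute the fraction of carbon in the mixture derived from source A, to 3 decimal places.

0.193

δ_A = (0.0110374/0.0112372 − 1)×1000 = (0.982220 − 1)×1000 = -17.780‰
δ_B = (0.0106546/0.0112372 − 1)×1000 = (0.948154 − 1)×1000 = -51.846‰
f_A = (δ_mix − δ_B)/(δ_A − δ_B) = (-45.28 − (-51.846))/(-17.780 − (-51.846))
f_A = 6.566 / 34.065 = 0.1927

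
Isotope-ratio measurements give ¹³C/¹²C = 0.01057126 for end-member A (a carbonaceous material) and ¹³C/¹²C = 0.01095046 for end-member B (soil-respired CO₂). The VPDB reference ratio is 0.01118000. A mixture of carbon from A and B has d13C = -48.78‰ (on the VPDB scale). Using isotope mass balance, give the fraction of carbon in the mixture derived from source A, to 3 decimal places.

δ_A = (0.01057126/0.01118000 − 1)×1000 = (0.945551 − 1)×1000 = -54.449‰
δ_B = (0.01095046/0.01118000 − 1)×1000 = (0.979469 − 1)×1000 = -20.531‰
f_A = (δ_mix − δ_B)/(δ_A − δ_B) = (-48.78 − (-20.531))/(-54.449 − (-20.531))
f_A = -28.249 / -33.918 = 0.8329

0.833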